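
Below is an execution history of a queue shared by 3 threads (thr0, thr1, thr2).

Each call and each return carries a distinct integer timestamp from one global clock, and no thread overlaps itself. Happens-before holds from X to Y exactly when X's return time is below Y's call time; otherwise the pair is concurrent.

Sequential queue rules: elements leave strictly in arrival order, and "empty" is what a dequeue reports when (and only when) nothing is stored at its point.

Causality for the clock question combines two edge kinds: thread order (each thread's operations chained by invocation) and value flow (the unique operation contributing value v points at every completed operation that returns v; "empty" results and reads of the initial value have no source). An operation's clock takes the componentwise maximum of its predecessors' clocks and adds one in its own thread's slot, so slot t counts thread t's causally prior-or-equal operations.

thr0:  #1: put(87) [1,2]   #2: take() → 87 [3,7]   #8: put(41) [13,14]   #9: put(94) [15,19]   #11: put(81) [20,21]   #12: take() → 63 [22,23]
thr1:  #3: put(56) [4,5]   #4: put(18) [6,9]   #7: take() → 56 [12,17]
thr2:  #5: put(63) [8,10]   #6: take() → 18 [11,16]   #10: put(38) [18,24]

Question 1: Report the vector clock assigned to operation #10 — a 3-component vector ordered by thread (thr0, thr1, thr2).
Answer: (0, 2, 3)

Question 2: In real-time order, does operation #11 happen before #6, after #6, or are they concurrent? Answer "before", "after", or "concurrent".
Answer: after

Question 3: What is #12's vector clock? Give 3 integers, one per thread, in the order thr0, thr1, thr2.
Answer: (6, 0, 1)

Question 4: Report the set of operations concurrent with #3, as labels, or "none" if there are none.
Answer: #2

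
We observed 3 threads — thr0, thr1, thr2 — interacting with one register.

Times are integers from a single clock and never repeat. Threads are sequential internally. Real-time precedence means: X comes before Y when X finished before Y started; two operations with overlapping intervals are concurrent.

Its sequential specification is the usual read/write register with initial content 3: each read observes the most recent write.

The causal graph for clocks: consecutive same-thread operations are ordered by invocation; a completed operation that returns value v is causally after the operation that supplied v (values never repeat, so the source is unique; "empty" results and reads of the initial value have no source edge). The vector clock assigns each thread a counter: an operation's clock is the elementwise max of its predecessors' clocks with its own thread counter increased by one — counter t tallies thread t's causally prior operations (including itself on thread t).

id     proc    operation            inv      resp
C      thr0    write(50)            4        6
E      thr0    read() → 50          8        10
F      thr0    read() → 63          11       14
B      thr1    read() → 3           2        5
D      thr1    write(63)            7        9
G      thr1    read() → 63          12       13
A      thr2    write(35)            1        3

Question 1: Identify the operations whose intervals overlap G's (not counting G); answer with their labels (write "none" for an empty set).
Answer: F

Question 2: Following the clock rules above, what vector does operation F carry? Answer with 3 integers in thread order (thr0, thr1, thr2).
Answer: (3, 2, 0)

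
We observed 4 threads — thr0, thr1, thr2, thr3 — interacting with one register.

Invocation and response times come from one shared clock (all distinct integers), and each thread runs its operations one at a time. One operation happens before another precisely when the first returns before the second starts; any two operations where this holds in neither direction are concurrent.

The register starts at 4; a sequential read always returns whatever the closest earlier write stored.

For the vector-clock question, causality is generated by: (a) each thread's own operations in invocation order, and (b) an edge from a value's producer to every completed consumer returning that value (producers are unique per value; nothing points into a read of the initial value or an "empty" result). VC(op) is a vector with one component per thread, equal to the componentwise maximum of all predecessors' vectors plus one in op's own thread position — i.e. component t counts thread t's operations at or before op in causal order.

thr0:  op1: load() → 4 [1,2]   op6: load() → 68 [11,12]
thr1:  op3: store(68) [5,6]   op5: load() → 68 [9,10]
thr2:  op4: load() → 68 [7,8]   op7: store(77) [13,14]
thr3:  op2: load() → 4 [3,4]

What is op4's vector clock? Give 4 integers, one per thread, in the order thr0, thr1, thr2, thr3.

(0, 1, 1, 0)

VC(op2, invoked at 3): no causal predecessors; +1 on thr3 → (0, 0, 0, 1)
VC(op3, invoked at 5): no causal predecessors; +1 on thr1 → (0, 1, 0, 0)
VC(op1, invoked at 1): no causal predecessors; +1 on thr0 → (1, 0, 0, 0)
op4, invoked 7, takes VC(op3)=(0, 1, 0, 0) under max, adds 1 for thr2 → (0, 1, 1, 0)
op5, invoked 9, takes VC(op3)=(0, 1, 0, 0) under max, adds 1 for thr1 → (0, 2, 0, 0)
op7, invoked 13, takes VC(op4)=(0, 1, 1, 0) under max, adds 1 for thr2 → (0, 1, 2, 0)
op6, invoked 11, takes VC(op1)=(1, 0, 0, 0), VC(op3)=(0, 1, 0, 0) under max, adds 1 for thr0 → (2, 1, 0, 0)
target: VC(op4) = (0, 1, 1, 0)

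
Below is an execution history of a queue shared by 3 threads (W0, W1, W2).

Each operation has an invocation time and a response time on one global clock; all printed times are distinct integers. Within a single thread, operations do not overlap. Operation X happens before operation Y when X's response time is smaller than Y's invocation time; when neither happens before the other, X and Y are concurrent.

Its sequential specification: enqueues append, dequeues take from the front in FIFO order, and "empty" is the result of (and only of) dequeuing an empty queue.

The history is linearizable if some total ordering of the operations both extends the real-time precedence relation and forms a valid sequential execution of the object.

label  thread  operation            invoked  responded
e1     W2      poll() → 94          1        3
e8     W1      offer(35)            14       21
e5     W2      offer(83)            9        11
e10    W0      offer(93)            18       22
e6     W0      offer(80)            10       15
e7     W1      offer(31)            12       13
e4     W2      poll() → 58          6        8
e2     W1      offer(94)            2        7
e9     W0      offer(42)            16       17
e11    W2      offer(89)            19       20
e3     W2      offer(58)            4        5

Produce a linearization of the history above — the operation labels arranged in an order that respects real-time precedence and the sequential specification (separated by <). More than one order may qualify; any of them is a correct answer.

1. e2 offer(94), leaving queue <94>
2. e1 poll() → 94, leaving queue <>
3. e3 offer(58), leaving queue <58>
4. e4 poll() → 58, leaving queue <>
5. e5 offer(83), leaving queue <83>
6. e6 offer(80), leaving queue <83,80>
7. e7 offer(31), leaving queue <83,80,31>
8. e8 offer(35), leaving queue <83,80,31,35>
9. e9 offer(42), leaving queue <83,80,31,35,42>
10. e10 offer(93), leaving queue <83,80,31,35,42,93>
11. e11 offer(89), leaving queue <83,80,31,35,42,93,89>

e2 < e1 < e3 < e4 < e5 < e6 < e7 < e8 < e9 < e10 < e11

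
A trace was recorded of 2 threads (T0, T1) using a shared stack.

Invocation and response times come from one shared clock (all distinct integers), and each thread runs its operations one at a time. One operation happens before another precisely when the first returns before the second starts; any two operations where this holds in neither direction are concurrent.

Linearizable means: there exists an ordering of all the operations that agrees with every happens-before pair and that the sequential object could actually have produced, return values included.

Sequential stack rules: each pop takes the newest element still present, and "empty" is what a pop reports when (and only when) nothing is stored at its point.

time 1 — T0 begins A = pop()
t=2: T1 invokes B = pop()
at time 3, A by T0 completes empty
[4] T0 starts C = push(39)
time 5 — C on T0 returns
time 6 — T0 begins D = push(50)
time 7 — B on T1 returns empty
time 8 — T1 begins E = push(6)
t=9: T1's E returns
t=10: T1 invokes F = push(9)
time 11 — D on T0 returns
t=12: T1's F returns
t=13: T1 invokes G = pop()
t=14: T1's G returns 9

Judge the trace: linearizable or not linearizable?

linearizable

one valid linearization: A, B, C, D, E, F, G
step 1: A pop() → empty — stack <>
step 2: B pop() → empty — stack <>
step 3: C push(39) — stack <39>
step 4: D push(50) — stack <39,50>
step 5: E push(6) — stack <39,50,6>
step 6: F push(9) — stack <39,50,6,9>
step 7: G pop() → 9 — stack <39,50,6>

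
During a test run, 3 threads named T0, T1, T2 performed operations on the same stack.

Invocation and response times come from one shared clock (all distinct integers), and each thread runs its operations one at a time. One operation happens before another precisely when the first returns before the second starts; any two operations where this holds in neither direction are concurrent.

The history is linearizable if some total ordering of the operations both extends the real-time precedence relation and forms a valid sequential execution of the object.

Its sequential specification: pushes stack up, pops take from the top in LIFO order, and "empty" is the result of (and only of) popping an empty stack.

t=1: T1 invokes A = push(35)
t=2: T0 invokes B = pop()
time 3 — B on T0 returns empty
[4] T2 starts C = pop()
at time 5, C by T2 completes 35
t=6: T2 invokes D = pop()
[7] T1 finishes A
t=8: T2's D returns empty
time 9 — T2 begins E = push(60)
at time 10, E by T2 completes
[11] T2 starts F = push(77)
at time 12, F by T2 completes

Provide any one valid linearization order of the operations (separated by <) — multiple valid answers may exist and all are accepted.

B < A < C < D < E < F

1. B pop() → empty, leaving stack <>
2. A push(35), leaving stack <35>
3. C pop() → 35, leaving stack <>
4. D pop() → empty, leaving stack <>
5. E push(60), leaving stack <60>
6. F push(77), leaving stack <60,77>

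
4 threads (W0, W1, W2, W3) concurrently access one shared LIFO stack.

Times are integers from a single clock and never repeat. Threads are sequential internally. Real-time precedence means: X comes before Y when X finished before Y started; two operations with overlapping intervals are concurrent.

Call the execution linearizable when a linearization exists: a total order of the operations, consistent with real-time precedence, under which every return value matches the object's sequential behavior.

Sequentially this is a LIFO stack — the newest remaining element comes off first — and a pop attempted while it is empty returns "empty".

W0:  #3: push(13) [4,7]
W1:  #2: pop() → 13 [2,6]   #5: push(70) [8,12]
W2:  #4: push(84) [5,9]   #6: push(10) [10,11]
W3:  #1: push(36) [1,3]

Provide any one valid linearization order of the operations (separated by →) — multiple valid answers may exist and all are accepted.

#1 → #3 → #2 → #4 → #5 → #6

after step 1 (#1 push(36)): stack <36>
after step 2 (#3 push(13)): stack <36,13>
after step 3 (#2 pop() → 13): stack <36>
after step 4 (#4 push(84)): stack <36,84>
after step 5 (#5 push(70)): stack <36,84,70>
after step 6 (#6 push(10)): stack <36,84,70,10>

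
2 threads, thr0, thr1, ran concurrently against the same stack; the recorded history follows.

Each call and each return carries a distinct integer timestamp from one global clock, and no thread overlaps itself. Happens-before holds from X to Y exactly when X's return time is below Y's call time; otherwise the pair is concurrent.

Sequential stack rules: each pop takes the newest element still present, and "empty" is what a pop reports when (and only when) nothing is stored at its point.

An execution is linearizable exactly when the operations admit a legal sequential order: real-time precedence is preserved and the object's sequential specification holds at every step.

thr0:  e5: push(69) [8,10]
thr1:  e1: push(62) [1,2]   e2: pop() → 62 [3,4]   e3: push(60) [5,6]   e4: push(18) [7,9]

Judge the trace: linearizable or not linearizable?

linearizable

a witness: e1, e2, e3, e4, e5
after step 1 (e1 push(62)): stack <62>
after step 2 (e2 pop() → 62): stack <>
after step 3 (e3 push(60)): stack <60>
after step 4 (e4 push(18)): stack <60,18>
after step 5 (e5 push(69)): stack <60,18,69>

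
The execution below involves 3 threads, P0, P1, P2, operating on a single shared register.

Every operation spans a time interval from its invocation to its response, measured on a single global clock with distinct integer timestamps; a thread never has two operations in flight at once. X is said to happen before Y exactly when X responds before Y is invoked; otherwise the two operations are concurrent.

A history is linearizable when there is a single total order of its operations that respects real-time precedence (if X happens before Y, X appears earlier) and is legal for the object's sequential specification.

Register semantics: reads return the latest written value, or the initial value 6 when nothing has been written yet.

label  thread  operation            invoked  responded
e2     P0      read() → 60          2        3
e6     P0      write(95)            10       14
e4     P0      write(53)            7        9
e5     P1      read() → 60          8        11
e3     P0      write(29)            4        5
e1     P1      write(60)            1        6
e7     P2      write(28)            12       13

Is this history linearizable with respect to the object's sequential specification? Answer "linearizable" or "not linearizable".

not linearizable

events 1..10 are fine; event 11 — the response of e5 at time 11 — makes the prefix non-linearizable
no legal order exists: 6 real-time-consistent candidates over 5 completed register operations, all rejected
every completion of the 1 pending operation (e6) was checked; none linearizes
take e1, e2, e3, e4, e5 (pending dropped): step 5 already fails, because e5 read() → 60 cannot occur there
take e1, e2, e3, e5, e4 (pending dropped): step 4 already fails, because e5 read() → 60 cannot occur there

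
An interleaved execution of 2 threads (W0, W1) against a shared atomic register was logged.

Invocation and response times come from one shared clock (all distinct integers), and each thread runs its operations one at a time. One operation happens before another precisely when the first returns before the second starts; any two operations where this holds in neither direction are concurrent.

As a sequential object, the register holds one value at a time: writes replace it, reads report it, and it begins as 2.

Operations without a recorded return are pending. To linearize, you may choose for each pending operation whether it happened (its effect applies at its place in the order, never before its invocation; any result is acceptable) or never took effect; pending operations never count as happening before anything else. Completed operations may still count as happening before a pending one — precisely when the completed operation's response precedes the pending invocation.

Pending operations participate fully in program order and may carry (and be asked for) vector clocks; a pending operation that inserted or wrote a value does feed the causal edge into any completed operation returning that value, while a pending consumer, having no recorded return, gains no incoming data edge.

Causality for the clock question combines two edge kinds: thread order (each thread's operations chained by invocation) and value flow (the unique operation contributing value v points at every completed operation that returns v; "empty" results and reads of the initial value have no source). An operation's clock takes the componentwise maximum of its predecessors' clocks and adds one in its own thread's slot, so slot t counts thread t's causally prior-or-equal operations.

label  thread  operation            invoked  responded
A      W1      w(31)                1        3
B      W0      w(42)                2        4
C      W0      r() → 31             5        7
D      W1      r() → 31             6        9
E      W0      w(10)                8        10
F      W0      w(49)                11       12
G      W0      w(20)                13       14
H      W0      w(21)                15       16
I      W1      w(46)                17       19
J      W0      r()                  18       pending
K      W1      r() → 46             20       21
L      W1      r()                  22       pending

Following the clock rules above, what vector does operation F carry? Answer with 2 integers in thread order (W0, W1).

A, invoked 1, has no incoming edges; only W1's bump applies → (0, 1)
B, invoked 2, has no incoming edges; only W0's bump applies → (1, 0)
merge at D (invoked 6): VC(A)=(0, 1), own-thread bump on W1 → (0, 2)
merge at I (invoked 17): VC(D)=(0, 2), own-thread bump on W1 → (0, 3)
merge at C (invoked 5): VC(A)=(0, 1), VC(B)=(1, 0), own-thread bump on W0 → (2, 1)
merge at K (invoked 20): VC(I)=(0, 3), own-thread bump on W1 → (0, 4)
merge at E (invoked 8): VC(C)=(2, 1), own-thread bump on W0 → (3, 1)
merge at L (invoked 22): VC(K)=(0, 4), own-thread bump on W1 → (0, 5)
merge at F (invoked 11): VC(E)=(3, 1), own-thread bump on W0 → (4, 1)
merge at G (invoked 13): VC(F)=(4, 1), own-thread bump on W0 → (5, 1)
merge at H (invoked 15): VC(G)=(5, 1), own-thread bump on W0 → (6, 1)
merge at J (invoked 18): VC(H)=(6, 1), own-thread bump on W0 → (7, 1)
target: VC(F) = (4, 1)

(4, 1)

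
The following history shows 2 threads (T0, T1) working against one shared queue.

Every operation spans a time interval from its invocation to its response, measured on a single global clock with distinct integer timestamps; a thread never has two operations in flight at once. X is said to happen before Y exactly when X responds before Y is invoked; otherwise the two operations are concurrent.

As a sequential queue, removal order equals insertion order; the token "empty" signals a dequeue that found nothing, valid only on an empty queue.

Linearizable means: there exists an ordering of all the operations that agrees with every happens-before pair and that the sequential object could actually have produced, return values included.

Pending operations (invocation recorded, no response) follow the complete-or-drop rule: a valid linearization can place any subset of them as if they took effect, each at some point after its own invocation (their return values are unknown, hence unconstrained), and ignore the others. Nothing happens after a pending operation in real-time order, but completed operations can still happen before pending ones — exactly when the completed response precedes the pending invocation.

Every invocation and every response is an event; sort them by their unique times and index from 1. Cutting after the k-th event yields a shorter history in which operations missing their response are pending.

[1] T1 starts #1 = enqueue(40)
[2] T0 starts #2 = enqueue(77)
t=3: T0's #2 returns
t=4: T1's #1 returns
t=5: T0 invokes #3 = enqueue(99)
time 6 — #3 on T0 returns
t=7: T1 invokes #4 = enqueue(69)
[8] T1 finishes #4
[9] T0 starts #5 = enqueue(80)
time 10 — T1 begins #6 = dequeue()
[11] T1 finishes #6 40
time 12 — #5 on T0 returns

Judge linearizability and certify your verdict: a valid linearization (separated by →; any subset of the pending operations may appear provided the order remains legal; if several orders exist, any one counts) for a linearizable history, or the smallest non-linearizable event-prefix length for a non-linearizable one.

after step 1 (#1 enqueue(40)): queue <40>
after step 2 (#2 enqueue(77)): queue <40,77>
after step 3 (#3 enqueue(99)): queue <40,77,99>
after step 4 (#4 enqueue(69)): queue <40,77,99,69>
after step 5 (#5 enqueue(80)): queue <40,77,99,69,80>
after step 6 (#6 dequeue() → 40): queue <77,99,69,80>

linearizable — witness: #1 → #2 → #3 → #4 → #5 → #6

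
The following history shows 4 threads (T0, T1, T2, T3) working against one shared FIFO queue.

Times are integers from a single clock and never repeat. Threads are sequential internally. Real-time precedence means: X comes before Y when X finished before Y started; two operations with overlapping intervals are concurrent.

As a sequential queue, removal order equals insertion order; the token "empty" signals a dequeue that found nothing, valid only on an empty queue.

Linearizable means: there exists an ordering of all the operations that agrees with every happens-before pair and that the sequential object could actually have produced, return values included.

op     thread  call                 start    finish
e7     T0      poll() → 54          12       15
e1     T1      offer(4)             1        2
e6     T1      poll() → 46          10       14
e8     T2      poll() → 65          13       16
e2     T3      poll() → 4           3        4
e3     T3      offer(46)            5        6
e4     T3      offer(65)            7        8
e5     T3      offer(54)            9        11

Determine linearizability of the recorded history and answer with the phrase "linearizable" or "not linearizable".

a witness: e1, e2, e3, e4, e5, e6, e8, e7
1. e1 offer(4), leaving queue <4>
2. e2 poll() → 4, leaving queue <>
3. e3 offer(46), leaving queue <46>
4. e4 offer(65), leaving queue <46,65>
5. e5 offer(54), leaving queue <46,65,54>
6. e6 poll() → 46, leaving queue <65,54>
7. e8 poll() → 65, leaving queue <54>
8. e7 poll() → 54, leaving queue <>

linearizable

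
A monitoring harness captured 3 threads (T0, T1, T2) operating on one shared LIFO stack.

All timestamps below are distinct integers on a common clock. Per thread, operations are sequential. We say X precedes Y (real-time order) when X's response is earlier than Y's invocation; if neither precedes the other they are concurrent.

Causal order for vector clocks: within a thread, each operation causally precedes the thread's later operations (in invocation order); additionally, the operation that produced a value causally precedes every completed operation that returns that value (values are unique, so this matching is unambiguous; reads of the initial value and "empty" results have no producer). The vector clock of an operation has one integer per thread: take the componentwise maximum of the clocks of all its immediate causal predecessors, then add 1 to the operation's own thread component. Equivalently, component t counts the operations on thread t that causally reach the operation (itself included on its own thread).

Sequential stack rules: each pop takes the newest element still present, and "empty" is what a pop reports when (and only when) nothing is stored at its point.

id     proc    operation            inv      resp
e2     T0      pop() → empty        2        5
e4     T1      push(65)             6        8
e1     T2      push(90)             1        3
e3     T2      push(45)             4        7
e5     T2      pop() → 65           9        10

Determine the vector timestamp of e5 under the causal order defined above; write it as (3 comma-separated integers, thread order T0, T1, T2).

(0, 1, 3)

e1 (invocation 1): nothing precedes it; T2's component alone gives (0, 0, 1)
e4 (invocation 6): nothing precedes it; T1's component alone gives (0, 1, 0)
e2 (invocation 2): nothing precedes it; T0's component alone gives (1, 0, 0)
invoked at 4, e3 merges VC(e1)=(0, 0, 1) and bumps T2's slot → (0, 0, 2)
invoked at 9, e5 merges VC(e3)=(0, 0, 2), VC(e4)=(0, 1, 0) and bumps T2's slot → (0, 1, 3)
target: VC(e5) = (0, 1, 3)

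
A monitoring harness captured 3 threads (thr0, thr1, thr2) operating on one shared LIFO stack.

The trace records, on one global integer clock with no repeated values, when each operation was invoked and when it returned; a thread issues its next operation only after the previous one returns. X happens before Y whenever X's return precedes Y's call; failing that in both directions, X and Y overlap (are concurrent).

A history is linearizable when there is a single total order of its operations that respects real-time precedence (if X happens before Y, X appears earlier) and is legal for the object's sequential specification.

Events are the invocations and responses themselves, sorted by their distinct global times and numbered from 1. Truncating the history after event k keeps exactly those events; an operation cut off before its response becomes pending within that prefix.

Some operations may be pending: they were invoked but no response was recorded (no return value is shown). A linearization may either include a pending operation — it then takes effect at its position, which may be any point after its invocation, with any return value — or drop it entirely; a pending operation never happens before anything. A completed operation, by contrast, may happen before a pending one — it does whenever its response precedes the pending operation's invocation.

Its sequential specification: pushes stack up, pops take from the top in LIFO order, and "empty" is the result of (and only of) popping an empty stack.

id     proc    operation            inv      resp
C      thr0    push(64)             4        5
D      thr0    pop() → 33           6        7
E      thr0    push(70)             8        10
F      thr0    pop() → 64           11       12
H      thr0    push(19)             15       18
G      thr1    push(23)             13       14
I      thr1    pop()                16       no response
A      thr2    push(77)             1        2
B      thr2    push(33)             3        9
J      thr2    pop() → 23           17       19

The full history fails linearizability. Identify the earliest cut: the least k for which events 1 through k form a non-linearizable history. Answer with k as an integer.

events 1..11 are still linearizable — one witness is A, C, B, D, E:
after step 1 (A push(77)): stack <77>
after step 2 (C push(64)): stack <77,64>
after step 3 (B push(33)): stack <77,64,33>
after step 4 (D pop() → 33): stack <77,64>
after step 5 (E push(70)): stack <77,64,70>
adding event 12 (F responds at 12) leaves no legal real-time order
e.g. A, B, C, D, E, F: illegal at step 4, since D pop() → 33 cannot apply there
e.g. A, C, B, D, E, F: illegal at step 6, since F pop() → 64 cannot apply there

12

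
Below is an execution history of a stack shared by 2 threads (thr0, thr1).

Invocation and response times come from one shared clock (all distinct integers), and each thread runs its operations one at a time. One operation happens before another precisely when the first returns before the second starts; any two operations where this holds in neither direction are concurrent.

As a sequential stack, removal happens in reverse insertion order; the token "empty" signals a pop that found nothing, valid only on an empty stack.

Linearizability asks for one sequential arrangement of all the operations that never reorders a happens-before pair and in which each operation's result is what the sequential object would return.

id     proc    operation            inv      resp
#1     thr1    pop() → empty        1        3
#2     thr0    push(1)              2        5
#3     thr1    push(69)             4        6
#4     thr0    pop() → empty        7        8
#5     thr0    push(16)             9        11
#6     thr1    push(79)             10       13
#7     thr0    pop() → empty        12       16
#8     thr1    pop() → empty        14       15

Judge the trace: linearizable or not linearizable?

not linearizable

already the first 8 events (up to #4's response at time 8) admit no linearization; the first 7 still do
4 completed operations, 3 real-time-consistent orders — every stack replay fails
e.g. #1, #2, #3, #4: illegal at step 4, since #4 pop() → empty cannot apply there
e.g. #1, #3, #2, #4: illegal at step 4, since #4 pop() → empty cannot apply there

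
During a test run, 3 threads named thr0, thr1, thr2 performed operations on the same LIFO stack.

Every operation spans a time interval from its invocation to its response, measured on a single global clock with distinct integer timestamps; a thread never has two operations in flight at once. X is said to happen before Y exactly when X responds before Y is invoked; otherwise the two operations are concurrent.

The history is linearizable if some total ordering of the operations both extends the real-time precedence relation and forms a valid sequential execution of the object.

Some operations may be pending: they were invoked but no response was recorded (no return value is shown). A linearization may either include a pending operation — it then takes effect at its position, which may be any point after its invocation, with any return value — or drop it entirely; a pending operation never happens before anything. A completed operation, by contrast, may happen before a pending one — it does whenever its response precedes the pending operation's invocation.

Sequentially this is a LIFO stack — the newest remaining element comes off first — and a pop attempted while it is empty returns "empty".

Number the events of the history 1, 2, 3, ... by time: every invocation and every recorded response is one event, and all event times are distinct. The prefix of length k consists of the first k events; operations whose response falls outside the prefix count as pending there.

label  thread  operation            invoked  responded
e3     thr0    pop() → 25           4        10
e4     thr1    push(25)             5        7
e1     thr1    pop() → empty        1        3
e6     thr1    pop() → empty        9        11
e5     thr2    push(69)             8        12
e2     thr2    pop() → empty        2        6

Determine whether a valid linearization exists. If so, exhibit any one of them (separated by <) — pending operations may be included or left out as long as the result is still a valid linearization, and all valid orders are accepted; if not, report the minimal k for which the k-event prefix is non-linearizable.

after step 1 (e1 pop() → empty): stack <>
after step 2 (e2 pop() → empty): stack <>
after step 3 (e4 push(25)): stack <25>
after step 4 (e3 pop() → 25): stack <>
after step 5 (e6 pop() → empty): stack <>
after step 6 (e5 push(69)): stack <69>

linearizable — witness: e1 < e2 < e4 < e3 < e6 < e5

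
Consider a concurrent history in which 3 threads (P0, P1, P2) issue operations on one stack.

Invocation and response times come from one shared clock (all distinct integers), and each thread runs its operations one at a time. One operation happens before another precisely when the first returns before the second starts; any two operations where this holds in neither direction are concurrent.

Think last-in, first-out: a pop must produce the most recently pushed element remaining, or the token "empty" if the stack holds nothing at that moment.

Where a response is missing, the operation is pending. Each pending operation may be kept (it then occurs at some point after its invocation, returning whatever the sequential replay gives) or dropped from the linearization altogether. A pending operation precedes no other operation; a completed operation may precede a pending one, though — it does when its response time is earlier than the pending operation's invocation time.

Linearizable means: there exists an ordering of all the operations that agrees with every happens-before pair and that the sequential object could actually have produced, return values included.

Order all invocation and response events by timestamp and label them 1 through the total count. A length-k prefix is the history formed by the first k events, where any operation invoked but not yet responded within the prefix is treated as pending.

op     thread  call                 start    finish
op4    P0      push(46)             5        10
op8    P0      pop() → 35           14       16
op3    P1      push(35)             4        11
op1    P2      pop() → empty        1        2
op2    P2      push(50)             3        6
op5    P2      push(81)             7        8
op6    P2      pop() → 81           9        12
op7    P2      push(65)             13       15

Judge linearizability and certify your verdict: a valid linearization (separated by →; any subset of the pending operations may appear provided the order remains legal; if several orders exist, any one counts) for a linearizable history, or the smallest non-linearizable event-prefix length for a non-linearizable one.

after step 1 (op1 pop() → empty): stack <>
after step 2 (op2 push(50)): stack <50>
after step 3 (op4 push(46)): stack <50,46>
after step 4 (op3 push(35)): stack <50,46,35>
after step 5 (op5 push(81)): stack <50,46,35,81>
after step 6 (op6 pop() → 81): stack <50,46,35>
after step 7 (op8 pop() → 35): stack <50,46>
after step 8 (op7 push(65)): stack <50,46,65>

linearizable — witness: op1 → op2 → op4 → op3 → op5 → op6 → op8 → op7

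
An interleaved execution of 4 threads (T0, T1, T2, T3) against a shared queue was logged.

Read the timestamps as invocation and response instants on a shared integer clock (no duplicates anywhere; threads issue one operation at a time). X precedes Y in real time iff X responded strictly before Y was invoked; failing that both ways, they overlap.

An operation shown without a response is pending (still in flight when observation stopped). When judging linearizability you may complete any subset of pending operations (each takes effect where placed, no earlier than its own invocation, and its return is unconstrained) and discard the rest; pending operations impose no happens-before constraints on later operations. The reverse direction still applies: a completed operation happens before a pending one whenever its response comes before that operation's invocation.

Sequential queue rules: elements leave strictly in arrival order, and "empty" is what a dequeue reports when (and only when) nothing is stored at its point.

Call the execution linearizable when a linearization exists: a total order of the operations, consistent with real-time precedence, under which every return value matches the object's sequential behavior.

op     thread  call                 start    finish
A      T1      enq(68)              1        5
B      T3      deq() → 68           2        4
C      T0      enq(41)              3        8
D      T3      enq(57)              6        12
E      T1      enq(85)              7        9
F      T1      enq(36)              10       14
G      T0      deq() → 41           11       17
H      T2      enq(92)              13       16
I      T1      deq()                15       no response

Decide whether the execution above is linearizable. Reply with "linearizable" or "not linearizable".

a witness: A, B, C, D, E, F, G, H
1. A enq(68), leaving queue <68>
2. B deq() → 68, leaving queue <>
3. C enq(41), leaving queue <41>
4. D enq(57), leaving queue <41,57>
5. E enq(85), leaving queue <41,57,85>
6. F enq(36), leaving queue <41,57,85,36>
7. G deq() → 41, leaving queue <57,85,36>
8. H enq(92), leaving queue <57,85,36,92>

linearizable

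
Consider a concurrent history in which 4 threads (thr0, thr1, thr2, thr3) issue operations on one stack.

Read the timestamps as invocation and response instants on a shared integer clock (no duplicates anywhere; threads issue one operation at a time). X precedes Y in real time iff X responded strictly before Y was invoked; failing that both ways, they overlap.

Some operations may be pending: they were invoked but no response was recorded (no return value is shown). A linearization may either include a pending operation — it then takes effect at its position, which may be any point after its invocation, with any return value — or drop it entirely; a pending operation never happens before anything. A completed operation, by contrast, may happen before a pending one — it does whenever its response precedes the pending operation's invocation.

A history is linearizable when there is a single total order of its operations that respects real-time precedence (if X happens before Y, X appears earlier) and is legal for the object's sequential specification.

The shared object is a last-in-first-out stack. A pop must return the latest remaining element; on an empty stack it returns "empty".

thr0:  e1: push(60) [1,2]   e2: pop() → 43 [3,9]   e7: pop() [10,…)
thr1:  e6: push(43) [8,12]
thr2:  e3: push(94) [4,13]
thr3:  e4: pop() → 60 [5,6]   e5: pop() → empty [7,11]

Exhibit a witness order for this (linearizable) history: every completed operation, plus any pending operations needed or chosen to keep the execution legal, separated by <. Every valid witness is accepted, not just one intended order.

1. e1 push(60), leaving stack <60>
2. e4 pop() → 60, leaving stack <>
3. e3 push(94), leaving stack <94>
4. e6 push(43), leaving stack <94,43>
5. e2 pop() → 43, leaving stack <94>
6. e7 pop() (pending, included), leaving stack <>
7. e5 pop() → empty, leaving stack <>

e1 < e4 < e3 < e6 < e2 < e7 < e5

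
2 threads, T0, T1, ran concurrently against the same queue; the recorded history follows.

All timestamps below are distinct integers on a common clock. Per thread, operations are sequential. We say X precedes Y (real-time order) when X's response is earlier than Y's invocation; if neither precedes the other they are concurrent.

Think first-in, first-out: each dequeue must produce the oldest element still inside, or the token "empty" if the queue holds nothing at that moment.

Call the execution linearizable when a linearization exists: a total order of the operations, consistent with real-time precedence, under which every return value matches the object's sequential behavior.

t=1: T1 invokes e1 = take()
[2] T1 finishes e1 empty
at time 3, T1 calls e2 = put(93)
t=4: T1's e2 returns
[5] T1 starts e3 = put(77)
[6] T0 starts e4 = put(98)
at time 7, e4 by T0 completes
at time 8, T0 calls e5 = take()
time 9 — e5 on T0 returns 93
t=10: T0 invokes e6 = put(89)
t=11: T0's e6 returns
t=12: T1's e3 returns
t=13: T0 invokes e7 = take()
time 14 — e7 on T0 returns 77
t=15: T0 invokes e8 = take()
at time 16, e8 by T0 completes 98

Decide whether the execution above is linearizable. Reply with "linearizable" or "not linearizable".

linearizable

one valid linearization: e1, e2, e3, e4, e5, e6, e7, e8
step 1: e1 take() → empty — queue <>
step 2: e2 put(93) — queue <93>
step 3: e3 put(77) — queue <93,77>
step 4: e4 put(98) — queue <93,77,98>
step 5: e5 take() → 93 — queue <77,98>
step 6: e6 put(89) — queue <77,98,89>
step 7: e7 take() → 77 — queue <98,89>
step 8: e8 take() → 98 — queue <89>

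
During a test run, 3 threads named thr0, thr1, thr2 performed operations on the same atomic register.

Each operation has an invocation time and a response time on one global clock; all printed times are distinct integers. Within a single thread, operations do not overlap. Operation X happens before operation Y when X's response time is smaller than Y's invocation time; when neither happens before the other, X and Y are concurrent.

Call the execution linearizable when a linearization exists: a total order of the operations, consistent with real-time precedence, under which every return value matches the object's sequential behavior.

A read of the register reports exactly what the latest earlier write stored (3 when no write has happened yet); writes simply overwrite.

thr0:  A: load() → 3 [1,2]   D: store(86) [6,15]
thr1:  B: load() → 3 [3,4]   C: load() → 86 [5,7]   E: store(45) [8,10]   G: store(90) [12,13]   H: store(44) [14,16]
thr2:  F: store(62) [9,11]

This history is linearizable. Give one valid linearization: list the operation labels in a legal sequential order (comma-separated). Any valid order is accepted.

A, B, D, C, E, F, G, H

1. A load() → 3, leaving value 3
2. B load() → 3, leaving value 3
3. D store(86), leaving value 86
4. C load() → 86, leaving value 86
5. E store(45), leaving value 45
6. F store(62), leaving value 62
7. G store(90), leaving value 90
8. H store(44), leaving value 44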